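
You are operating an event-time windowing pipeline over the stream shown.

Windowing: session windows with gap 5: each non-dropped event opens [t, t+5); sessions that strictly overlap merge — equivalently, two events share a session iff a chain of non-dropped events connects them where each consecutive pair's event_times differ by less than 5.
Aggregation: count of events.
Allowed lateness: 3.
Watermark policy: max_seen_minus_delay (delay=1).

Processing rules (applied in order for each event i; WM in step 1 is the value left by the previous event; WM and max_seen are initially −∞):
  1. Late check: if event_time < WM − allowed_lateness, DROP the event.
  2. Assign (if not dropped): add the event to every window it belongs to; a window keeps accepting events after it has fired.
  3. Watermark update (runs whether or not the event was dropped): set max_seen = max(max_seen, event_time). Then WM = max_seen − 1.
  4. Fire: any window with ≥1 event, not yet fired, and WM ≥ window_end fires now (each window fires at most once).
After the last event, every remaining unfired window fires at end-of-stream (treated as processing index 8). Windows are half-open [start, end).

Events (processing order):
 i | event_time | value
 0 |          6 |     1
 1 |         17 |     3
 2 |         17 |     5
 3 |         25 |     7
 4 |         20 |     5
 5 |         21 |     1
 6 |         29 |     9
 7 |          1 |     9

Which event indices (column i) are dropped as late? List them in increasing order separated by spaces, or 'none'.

i=0 t=6 v=1: → [6,11); WM=5
i=1 t=17 v=3: → [17,22); WM=16
i=2 t=17 v=5: → [17,22); WM=16
i=3 t=25 v=7: → [25,30); WM=24
i=4 t=20 v=5: DROP (t<24-3); WM=24
i=5 t=21 v=1: → [17,30); WM=24
i=6 t=29 v=9: → [17,34); WM=28
i=7 t=1 v=9: DROP (t<28-3); WM=28

4 7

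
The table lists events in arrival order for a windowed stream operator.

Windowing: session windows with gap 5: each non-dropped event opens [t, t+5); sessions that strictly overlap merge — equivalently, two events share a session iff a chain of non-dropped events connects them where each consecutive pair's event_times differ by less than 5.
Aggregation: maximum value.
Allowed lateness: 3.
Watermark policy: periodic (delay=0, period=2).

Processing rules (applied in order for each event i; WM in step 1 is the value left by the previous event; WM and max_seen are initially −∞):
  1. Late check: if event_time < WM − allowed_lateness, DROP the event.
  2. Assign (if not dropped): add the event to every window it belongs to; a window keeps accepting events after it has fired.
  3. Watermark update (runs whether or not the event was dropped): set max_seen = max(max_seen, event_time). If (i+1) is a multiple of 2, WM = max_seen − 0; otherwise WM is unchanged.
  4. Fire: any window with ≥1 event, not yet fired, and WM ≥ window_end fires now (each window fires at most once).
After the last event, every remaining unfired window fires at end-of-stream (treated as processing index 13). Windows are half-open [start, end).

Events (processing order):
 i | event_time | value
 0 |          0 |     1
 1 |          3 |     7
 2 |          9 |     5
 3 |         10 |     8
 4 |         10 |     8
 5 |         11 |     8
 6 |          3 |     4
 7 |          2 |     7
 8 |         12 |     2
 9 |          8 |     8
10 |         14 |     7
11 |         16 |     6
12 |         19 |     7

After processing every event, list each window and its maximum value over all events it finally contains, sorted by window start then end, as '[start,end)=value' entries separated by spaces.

i=0 t=0 v=1: → [0,5); WM=−∞
i=1 t=3 v=7: → [0,8); WM=3
i=2 t=9 v=5: → [9,14); WM=3
i=3 t=10 v=8: → [9,15); WM=10
i=4 t=10 v=8: → [9,15); WM=10
i=5 t=11 v=8: → [9,16); WM=11
i=6 t=3 v=4: DROP (t<11-3); WM=11
i=7 t=2 v=7: DROP (t<11-3); WM=11
i=8 t=12 v=2: → [9,17); WM=11
i=9 t=8 v=8: → [8,17); WM=12
i=10 t=14 v=7: → [8,19); WM=12
i=11 t=16 v=6: → [8,21); WM=16
i=12 t=19 v=7: → [8,24); WM=16

[0,8)=7 [8,24)=8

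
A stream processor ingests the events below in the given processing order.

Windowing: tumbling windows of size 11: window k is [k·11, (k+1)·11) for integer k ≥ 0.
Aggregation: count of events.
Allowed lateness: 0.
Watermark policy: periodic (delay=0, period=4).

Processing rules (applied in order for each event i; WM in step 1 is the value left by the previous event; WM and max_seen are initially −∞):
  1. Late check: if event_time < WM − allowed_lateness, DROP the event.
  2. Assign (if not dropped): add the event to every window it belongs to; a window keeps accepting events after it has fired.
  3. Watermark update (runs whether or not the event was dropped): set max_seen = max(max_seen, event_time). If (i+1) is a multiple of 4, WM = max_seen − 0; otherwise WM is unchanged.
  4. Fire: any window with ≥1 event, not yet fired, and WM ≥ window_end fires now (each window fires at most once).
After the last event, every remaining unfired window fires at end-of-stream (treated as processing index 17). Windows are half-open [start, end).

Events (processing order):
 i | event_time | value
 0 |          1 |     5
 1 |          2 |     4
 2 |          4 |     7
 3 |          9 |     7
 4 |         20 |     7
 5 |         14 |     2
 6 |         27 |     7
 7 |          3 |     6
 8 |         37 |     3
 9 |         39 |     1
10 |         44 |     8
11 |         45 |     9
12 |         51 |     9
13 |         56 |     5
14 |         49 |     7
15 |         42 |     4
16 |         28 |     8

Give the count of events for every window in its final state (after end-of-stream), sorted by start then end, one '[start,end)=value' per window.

[0,11)=4 [11,22)=2 [22,33)=1 [33,44)=2 [44,55)=4 [55,66)=1

i=0 t=1 v=5: → [0,11); WM=−∞
i=1 t=2 v=4: → [0,11); WM=−∞
i=2 t=4 v=7: → [0,11); WM=−∞
i=3 t=9 v=7: → [0,11); WM=9
i=4 t=20 v=7: → [11,22); WM=9
i=5 t=14 v=2: → [11,22); WM=9
i=6 t=27 v=7: → [22,33); WM=9
i=7 t=3 v=6: DROP (t<9-0); WM=27; [0,11) fires=4 [11,22) fires=2
i=8 t=37 v=3: → [33,44); WM=27
i=9 t=39 v=1: → [33,44); WM=27
i=10 t=44 v=8: → [44,55); WM=27
i=11 t=45 v=9: → [44,55); WM=45; [22,33) fires=1 [33,44) fires=2
i=12 t=51 v=9: → [44,55); WM=45
i=13 t=56 v=5: → [55,66); WM=45
i=14 t=49 v=7: → [44,55); WM=45
i=15 t=42 v=4: DROP (t<45-0); WM=56; [44,55) fires=4
i=16 t=28 v=8: DROP (t<56-0); WM=56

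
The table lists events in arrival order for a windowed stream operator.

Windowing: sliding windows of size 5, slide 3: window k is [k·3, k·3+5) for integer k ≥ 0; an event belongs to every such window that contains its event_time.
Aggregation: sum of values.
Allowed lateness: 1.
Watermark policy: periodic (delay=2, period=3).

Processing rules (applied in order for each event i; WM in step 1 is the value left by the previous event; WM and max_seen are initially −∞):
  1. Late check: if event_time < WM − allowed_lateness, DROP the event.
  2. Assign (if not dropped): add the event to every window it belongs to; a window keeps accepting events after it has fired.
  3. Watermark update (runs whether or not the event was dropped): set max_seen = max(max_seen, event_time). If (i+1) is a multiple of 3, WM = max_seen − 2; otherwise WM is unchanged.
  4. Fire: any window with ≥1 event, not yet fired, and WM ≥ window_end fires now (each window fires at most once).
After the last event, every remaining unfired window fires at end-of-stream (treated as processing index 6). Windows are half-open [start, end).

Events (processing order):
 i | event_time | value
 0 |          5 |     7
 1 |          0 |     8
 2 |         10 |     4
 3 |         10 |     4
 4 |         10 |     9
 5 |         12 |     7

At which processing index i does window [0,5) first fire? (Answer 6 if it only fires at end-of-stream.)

2

i=0 t=5 v=7: → [3,8); WM=−∞
i=1 t=0 v=8: → [0,5); WM=−∞
i=2 t=10 v=4: → [9,14),[6,11); WM=8; [0,5) fires=8 [3,8) fires=7
i=3 t=10 v=4: → [9,14),[6,11); WM=8
i=4 t=10 v=9: → [9,14),[6,11); WM=8
i=5 t=12 v=7: → [12,17),[9,14); WM=10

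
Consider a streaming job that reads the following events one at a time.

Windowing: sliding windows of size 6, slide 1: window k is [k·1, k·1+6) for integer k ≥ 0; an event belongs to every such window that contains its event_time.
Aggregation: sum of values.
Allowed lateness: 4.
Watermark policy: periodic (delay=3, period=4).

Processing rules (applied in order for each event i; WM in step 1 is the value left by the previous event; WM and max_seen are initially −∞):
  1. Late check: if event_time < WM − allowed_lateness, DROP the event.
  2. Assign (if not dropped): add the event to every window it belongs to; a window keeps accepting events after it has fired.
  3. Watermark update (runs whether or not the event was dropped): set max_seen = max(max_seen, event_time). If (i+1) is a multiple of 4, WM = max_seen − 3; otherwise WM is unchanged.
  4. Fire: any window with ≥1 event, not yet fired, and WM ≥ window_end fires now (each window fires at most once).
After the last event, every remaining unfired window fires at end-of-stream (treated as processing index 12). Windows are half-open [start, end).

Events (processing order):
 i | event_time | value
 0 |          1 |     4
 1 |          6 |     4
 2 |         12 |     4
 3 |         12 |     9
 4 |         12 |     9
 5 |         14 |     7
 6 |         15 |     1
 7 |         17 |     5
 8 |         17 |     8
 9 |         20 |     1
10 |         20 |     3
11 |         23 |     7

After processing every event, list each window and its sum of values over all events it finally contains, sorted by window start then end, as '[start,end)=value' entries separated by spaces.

i=0 t=1 v=4: → [1,7),[0,6); WM=−∞
i=1 t=6 v=4: → [6,12),[5,11),[4,10),[3,9),[2,8),[1,7); WM=−∞
i=2 t=12 v=4: → [12,18),[11,17),[10,16),[9,15),[8,14),[7,13); WM=−∞
i=3 t=12 v=9: → [12,18),[11,17),[10,16),[9,15),[8,14),[7,13); WM=9; [0,6) fires=4 [1,7) fires=8 [2,8) fires=4 [3,9) fires=4
i=4 t=12 v=9: → [12,18),[11,17),[10,16),[9,15),[8,14),[7,13); WM=9
i=5 t=14 v=7: → [14,20),[13,19),[12,18),[11,17),[10,16),[9,15); WM=9
i=6 t=15 v=1: → [15,21),[14,20),[13,19),[12,18),[11,17),[10,16); WM=9
i=7 t=17 v=5: → [17,23),[16,22),[15,21),[14,20),[13,19),[12,18); WM=14; [4,10) fires=4 [5,11) fires=4 [6,12) fires=4 [7,13) fires=22 [8,14) fires=22
i=8 t=17 v=8: → [17,23),[16,22),[15,21),[14,20),[13,19),[12,18); WM=14
i=9 t=20 v=1: → [20,26),[19,25),[18,24),[17,23),[16,22),[15,21); WM=14
i=10 t=20 v=3: → [20,26),[19,25),[18,24),[17,23),[16,22),[15,21); WM=14
i=11 t=23 v=7: → [23,29),[22,28),[21,27),[20,26),[19,25),[18,24); WM=20; [9,15) fires=29 [10,16) fires=30 [11,17) fires=30 [12,18) fires=43 [13,19) fires=21 [14,20) fires=21

[0,6)=4 [1,7)=8 [2,8)=4 [3,9)=4 [4,10)=4 [5,11)=4 [6,12)=4 [7,13)=22 [8,14)=22 [9,15)=29 [10,16)=30 [11,17)=30 [12,18)=43 [13,19)=21 [14,20)=21 [15,21)=18 [16,22)=17 [17,23)=17 [18,24)=11 [19,25)=11 [20,26)=11 [21,27)=7 [22,28)=7 [23,29)=7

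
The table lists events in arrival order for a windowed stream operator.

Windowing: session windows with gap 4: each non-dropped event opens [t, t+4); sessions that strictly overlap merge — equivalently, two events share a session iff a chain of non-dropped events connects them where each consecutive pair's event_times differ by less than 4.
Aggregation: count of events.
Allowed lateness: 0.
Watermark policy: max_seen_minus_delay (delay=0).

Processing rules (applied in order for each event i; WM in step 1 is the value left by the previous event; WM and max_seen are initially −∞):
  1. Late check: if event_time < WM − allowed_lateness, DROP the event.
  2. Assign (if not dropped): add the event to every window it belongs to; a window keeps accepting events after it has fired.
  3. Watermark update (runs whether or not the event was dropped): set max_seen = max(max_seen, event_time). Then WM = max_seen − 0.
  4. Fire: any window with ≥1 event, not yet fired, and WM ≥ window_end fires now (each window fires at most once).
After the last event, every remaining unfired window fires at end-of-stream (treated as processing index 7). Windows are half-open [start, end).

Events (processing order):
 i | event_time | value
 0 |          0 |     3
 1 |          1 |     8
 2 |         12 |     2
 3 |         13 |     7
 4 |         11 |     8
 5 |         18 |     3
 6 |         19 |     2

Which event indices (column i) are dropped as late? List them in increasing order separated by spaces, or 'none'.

4

i=0 t=0 v=3: → [0,4); WM=0
i=1 t=1 v=8: → [0,5); WM=1
i=2 t=12 v=2: → [12,16); WM=12
i=3 t=13 v=7: → [12,17); WM=13
i=4 t=11 v=8: DROP (t<13-0); WM=13
i=5 t=18 v=3: → [18,22); WM=18
i=6 t=19 v=2: → [18,23); WM=19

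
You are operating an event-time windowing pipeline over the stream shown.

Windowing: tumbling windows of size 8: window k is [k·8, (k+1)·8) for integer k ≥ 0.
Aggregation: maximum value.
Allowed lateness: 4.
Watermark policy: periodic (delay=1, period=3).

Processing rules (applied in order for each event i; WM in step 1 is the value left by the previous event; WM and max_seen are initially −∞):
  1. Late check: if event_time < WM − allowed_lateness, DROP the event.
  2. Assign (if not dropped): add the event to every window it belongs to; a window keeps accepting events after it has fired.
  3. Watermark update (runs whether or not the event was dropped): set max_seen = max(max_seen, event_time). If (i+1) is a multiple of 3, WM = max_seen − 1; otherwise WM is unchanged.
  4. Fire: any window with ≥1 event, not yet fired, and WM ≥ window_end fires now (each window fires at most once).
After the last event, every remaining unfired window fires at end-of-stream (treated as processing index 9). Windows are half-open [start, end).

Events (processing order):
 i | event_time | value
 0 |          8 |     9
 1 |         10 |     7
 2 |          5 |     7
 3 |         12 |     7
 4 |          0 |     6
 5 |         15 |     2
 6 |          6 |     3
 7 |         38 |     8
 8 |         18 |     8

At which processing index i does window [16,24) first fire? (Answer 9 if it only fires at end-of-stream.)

8

i=0 t=8 v=9: → [8,16); WM=−∞
i=1 t=10 v=7: → [8,16); WM=−∞
i=2 t=5 v=7: → [0,8); WM=9; [0,8) fires=7
i=3 t=12 v=7: → [8,16); WM=9
i=4 t=0 v=6: DROP (t<9-4); WM=9
i=5 t=15 v=2: → [8,16); WM=14
i=6 t=6 v=3: DROP (t<14-4); WM=14
i=7 t=38 v=8: → [32,40); WM=14
i=8 t=18 v=8: → [16,24); WM=37; [8,16) fires=9 [16,24) fires=8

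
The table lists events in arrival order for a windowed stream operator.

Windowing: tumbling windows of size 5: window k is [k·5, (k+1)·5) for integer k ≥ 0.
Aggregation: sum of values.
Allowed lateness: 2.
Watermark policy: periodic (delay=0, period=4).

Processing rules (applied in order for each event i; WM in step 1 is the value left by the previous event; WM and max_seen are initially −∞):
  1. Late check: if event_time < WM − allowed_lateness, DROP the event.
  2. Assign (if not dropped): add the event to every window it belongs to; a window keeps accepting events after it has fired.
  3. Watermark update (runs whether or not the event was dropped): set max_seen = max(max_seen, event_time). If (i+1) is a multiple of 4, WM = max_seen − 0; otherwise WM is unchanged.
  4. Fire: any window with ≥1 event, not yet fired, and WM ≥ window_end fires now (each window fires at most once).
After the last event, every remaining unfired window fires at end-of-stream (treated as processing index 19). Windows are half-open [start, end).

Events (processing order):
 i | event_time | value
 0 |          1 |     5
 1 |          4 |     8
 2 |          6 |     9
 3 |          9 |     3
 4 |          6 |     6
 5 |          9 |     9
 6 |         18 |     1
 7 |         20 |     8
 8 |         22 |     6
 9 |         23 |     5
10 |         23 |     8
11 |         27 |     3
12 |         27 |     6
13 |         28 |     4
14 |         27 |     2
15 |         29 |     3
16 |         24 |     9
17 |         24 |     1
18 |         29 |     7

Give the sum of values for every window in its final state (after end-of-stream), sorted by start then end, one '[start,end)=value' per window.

[0,5)=13 [5,10)=21 [15,20)=1 [20,25)=27 [25,30)=25

i=0 t=1 v=5: → [0,5); WM=−∞
i=1 t=4 v=8: → [0,5); WM=−∞
i=2 t=6 v=9: → [5,10); WM=−∞
i=3 t=9 v=3: → [5,10); WM=9; [0,5) fires=13
i=4 t=6 v=6: DROP (t<9-2); WM=9
i=5 t=9 v=9: → [5,10); WM=9
i=6 t=18 v=1: → [15,20); WM=9
i=7 t=20 v=8: → [20,25); WM=20; [5,10) fires=21 [15,20) fires=1
i=8 t=22 v=6: → [20,25); WM=20
i=9 t=23 v=5: → [20,25); WM=20
i=10 t=23 v=8: → [20,25); WM=20
i=11 t=27 v=3: → [25,30); WM=27; [20,25) fires=27
i=12 t=27 v=6: → [25,30); WM=27
i=13 t=28 v=4: → [25,30); WM=27
i=14 t=27 v=2: → [25,30); WM=27
i=15 t=29 v=3: → [25,30); WM=29
i=16 t=24 v=9: DROP (t<29-2); WM=29
i=17 t=24 v=1: DROP (t<29-2); WM=29
i=18 t=29 v=7: → [25,30); WM=29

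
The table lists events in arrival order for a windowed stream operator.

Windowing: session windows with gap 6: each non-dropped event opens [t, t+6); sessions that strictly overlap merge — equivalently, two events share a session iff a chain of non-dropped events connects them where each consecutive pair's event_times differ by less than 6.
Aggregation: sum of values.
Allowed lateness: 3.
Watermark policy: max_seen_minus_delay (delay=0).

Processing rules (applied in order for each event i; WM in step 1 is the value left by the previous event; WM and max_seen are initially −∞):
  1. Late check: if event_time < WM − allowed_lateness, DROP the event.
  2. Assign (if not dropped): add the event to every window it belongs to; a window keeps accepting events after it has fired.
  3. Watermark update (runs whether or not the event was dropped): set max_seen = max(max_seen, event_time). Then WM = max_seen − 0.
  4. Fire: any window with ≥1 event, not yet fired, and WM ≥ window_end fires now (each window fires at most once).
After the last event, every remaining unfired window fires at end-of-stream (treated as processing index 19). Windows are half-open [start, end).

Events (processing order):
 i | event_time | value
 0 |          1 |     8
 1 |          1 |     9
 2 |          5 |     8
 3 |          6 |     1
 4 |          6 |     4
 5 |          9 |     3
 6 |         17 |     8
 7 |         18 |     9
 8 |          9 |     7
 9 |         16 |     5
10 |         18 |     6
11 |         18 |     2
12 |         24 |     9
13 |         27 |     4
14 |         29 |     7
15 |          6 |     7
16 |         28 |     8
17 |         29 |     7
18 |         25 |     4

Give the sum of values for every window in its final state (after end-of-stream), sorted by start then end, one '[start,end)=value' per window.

i=0 t=1 v=8: → [1,7); WM=1
i=1 t=1 v=9: → [1,7); WM=1
i=2 t=5 v=8: → [1,11); WM=5
i=3 t=6 v=1: → [1,12); WM=6
i=4 t=6 v=4: → [1,12); WM=6
i=5 t=9 v=3: → [1,15); WM=9
i=6 t=17 v=8: → [17,23); WM=17
i=7 t=18 v=9: → [17,24); WM=18
i=8 t=9 v=7: DROP (t<18-3); WM=18
i=9 t=16 v=5: → [16,24); WM=18
i=10 t=18 v=6: → [16,24); WM=18
i=11 t=18 v=2: → [16,24); WM=18
i=12 t=24 v=9: → [24,30); WM=24
i=13 t=27 v=4: → [24,33); WM=27
i=14 t=29 v=7: → [24,35); WM=29
i=15 t=6 v=7: DROP (t<29-3); WM=29
i=16 t=28 v=8: → [24,35); WM=29
i=17 t=29 v=7: → [24,35); WM=29
i=18 t=25 v=4: DROP (t<29-3); WM=29

[1,15)=33 [16,24)=30 [24,35)=35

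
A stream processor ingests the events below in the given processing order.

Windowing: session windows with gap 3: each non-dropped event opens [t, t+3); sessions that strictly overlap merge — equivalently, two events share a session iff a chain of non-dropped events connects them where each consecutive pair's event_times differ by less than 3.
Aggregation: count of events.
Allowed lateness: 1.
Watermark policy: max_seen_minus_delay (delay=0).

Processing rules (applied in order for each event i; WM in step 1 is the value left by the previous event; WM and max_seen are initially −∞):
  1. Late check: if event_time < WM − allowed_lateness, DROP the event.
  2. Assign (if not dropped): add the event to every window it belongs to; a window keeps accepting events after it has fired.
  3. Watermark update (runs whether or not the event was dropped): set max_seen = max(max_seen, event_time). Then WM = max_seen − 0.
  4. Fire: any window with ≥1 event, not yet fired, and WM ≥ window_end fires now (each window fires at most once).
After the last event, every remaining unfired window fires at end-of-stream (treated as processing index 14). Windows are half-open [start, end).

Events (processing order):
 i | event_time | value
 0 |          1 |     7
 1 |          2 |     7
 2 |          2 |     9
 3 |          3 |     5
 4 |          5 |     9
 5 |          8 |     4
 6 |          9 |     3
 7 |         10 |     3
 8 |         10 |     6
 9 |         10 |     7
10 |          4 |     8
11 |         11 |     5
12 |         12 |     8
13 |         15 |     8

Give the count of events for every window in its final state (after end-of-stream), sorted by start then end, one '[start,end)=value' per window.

[1,8)=5 [8,15)=7 [15,18)=1

i=0 t=1 v=7: → [1,4); WM=1
i=1 t=2 v=7: → [1,5); WM=2
i=2 t=2 v=9: → [1,5); WM=2
i=3 t=3 v=5: → [1,6); WM=3
i=4 t=5 v=9: → [1,8); WM=5
i=5 t=8 v=4: → [8,11); WM=8
i=6 t=9 v=3: → [8,12); WM=9
i=7 t=10 v=3: → [8,13); WM=10
i=8 t=10 v=6: → [8,13); WM=10
i=9 t=10 v=7: → [8,13); WM=10
i=10 t=4 v=8: DROP (t<10-1); WM=10
i=11 t=11 v=5: → [8,14); WM=11
i=12 t=12 v=8: → [8,15); WM=12
i=13 t=15 v=8: → [15,18); WM=15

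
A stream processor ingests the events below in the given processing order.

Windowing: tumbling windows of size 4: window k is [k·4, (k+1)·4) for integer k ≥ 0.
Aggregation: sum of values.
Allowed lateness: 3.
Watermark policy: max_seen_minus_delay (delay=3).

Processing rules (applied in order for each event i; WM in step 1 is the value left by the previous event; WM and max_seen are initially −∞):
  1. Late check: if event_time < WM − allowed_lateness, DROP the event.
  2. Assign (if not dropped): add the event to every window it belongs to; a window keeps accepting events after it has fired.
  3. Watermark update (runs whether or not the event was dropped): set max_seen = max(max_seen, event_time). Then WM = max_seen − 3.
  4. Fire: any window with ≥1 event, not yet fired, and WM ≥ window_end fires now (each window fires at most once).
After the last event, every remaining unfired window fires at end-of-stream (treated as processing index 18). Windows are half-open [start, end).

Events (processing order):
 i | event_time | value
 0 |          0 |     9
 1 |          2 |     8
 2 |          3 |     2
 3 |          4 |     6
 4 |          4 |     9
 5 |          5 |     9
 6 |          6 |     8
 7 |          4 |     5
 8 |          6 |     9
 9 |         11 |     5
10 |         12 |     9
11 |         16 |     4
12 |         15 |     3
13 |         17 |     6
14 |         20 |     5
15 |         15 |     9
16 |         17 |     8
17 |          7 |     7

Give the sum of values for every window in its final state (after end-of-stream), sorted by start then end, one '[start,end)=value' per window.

i=0 t=0 v=9: → [0,4); WM=-3
i=1 t=2 v=8: → [0,4); WM=-1
i=2 t=3 v=2: → [0,4); WM=0
i=3 t=4 v=6: → [4,8); WM=1
i=4 t=4 v=9: → [4,8); WM=1
i=5 t=5 v=9: → [4,8); WM=2
i=6 t=6 v=8: → [4,8); WM=3
i=7 t=4 v=5: → [4,8); WM=3
i=8 t=6 v=9: → [4,8); WM=3
i=9 t=11 v=5: → [8,12); WM=8; [0,4) fires=19 [4,8) fires=46
i=10 t=12 v=9: → [12,16); WM=9
i=11 t=16 v=4: → [16,20); WM=13; [8,12) fires=5
i=12 t=15 v=3: → [12,16); WM=13
i=13 t=17 v=6: → [16,20); WM=14
i=14 t=20 v=5: → [20,24); WM=17; [12,16) fires=12
i=15 t=15 v=9: → [12,16); WM=17
i=16 t=17 v=8: → [16,20); WM=17
i=17 t=7 v=7: DROP (t<17-3); WM=17

[0,4)=19 [4,8)=46 [8,12)=5 [12,16)=21 [16,20)=18 [20,24)=5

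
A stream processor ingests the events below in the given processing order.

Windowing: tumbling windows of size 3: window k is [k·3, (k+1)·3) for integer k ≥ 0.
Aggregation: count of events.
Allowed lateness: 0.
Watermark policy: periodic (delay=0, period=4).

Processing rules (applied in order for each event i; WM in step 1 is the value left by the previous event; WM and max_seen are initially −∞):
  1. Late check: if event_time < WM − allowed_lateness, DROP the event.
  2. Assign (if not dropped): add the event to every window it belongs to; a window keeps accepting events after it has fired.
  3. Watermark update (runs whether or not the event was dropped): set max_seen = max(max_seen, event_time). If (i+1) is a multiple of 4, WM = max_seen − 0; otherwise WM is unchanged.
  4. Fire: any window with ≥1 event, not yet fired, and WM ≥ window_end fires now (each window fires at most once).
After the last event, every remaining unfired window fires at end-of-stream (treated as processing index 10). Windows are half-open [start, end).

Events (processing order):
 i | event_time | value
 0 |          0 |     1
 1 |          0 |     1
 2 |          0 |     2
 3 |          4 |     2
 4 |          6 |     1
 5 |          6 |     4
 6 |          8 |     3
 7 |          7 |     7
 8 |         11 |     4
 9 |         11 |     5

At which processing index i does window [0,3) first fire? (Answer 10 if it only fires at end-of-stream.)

3

i=0 t=0 v=1: → [0,3); WM=−∞
i=1 t=0 v=1: → [0,3); WM=−∞
i=2 t=0 v=2: → [0,3); WM=−∞
i=3 t=4 v=2: → [3,6); WM=4; [0,3) fires=3
i=4 t=6 v=1: → [6,9); WM=4
i=5 t=6 v=4: → [6,9); WM=4
i=6 t=8 v=3: → [6,9); WM=4
i=7 t=7 v=7: → [6,9); WM=8; [3,6) fires=1
i=8 t=11 v=4: → [9,12); WM=8
i=9 t=11 v=5: → [9,12); WM=8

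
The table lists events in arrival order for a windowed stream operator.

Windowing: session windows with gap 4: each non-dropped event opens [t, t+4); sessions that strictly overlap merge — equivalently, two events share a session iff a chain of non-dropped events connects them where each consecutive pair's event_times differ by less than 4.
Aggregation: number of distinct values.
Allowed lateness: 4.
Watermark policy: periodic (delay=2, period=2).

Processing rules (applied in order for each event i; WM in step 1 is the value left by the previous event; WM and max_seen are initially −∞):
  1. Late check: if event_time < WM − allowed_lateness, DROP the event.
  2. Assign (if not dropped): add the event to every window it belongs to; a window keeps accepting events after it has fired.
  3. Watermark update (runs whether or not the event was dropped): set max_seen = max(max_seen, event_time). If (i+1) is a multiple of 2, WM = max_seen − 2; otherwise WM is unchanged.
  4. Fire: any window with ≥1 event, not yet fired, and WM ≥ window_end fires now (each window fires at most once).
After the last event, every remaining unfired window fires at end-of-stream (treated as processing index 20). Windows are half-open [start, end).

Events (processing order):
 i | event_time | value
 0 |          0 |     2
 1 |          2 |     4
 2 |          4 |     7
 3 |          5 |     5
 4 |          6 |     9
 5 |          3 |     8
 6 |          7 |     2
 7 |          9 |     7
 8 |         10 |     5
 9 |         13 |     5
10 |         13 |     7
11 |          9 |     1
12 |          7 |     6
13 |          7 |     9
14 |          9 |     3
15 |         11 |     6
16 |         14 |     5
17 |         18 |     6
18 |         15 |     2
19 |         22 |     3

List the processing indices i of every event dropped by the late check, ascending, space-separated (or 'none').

i=0 t=0 v=2: → [0,4); WM=−∞
i=1 t=2 v=4: → [0,6); WM=0
i=2 t=4 v=7: → [0,8); WM=0
i=3 t=5 v=5: → [0,9); WM=3
i=4 t=6 v=9: → [0,10); WM=3
i=5 t=3 v=8: → [0,10); WM=4
i=6 t=7 v=2: → [0,11); WM=4
i=7 t=9 v=7: → [0,13); WM=7
i=8 t=10 v=5: → [0,14); WM=7
i=9 t=13 v=5: → [0,17); WM=11
i=10 t=13 v=7: → [0,17); WM=11
i=11 t=9 v=1: → [0,17); WM=11
i=12 t=7 v=6: → [0,17); WM=11
i=13 t=7 v=9: → [0,17); WM=11
i=14 t=9 v=3: → [0,17); WM=11
i=15 t=11 v=6: → [0,17); WM=11
i=16 t=14 v=5: → [0,18); WM=11
i=17 t=18 v=6: → [18,22); WM=16
i=18 t=15 v=2: → [0,22); WM=16
i=19 t=22 v=3: → [22,26); WM=20

none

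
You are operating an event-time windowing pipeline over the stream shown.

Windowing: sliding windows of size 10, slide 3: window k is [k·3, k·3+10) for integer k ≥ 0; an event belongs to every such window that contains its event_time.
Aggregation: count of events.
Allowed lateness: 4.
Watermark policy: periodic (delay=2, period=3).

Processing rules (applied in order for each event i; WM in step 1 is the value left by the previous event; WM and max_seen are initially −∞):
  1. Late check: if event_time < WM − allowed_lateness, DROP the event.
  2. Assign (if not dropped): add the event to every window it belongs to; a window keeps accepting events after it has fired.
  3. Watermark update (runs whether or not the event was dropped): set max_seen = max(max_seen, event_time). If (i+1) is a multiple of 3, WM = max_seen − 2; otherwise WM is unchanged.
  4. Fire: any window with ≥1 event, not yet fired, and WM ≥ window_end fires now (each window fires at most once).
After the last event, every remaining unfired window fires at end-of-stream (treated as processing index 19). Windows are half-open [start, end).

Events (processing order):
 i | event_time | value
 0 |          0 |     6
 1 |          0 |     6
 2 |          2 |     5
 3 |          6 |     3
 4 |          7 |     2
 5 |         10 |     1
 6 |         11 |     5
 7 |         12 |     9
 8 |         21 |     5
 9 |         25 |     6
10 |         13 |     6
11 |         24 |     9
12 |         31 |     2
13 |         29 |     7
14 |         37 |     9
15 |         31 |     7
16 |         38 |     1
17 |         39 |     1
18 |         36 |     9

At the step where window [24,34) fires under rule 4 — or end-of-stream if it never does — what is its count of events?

i=0 t=0 v=6: → [0,10); WM=−∞
i=1 t=0 v=6: → [0,10); WM=−∞
i=2 t=2 v=5: → [0,10); WM=0
i=3 t=6 v=3: → [6,16),[3,13),[0,10); WM=0
i=4 t=7 v=2: → [6,16),[3,13),[0,10); WM=0
i=5 t=10 v=1: → [9,19),[6,16),[3,13); WM=8
i=6 t=11 v=5: → [9,19),[6,16),[3,13); WM=8
i=7 t=12 v=9: → [12,22),[9,19),[6,16),[3,13); WM=8
i=8 t=21 v=5: → [21,31),[18,28),[15,25),[12,22); WM=19; [0,10) fires=5 [3,13) fires=5 [6,16) fires=5 [9,19) fires=3
i=9 t=25 v=6: → [24,34),[21,31),[18,28); WM=19
i=10 t=13 v=6: DROP (t<19-4); WM=19
i=11 t=24 v=9: → [24,34),[21,31),[18,28),[15,25); WM=23; [12,22) fires=2
i=12 t=31 v=2: → [30,40),[27,37),[24,34); WM=23
i=13 t=29 v=7: → [27,37),[24,34),[21,31); WM=23
i=14 t=37 v=9: → [36,46),[33,43),[30,40); WM=35; [15,25) fires=2 [18,28) fires=3 [21,31) fires=4 [24,34) fires=4
i=15 t=31 v=7: → [30,40),[27,37),[24,34); WM=35
i=16 t=38 v=1: → [36,46),[33,43),[30,40); WM=35
i=17 t=39 v=1: → [39,49),[36,46),[33,43),[30,40); WM=37; [27,37) fires=3
i=18 t=36 v=9: → [36,46),[33,43),[30,40),[27,37); WM=37

4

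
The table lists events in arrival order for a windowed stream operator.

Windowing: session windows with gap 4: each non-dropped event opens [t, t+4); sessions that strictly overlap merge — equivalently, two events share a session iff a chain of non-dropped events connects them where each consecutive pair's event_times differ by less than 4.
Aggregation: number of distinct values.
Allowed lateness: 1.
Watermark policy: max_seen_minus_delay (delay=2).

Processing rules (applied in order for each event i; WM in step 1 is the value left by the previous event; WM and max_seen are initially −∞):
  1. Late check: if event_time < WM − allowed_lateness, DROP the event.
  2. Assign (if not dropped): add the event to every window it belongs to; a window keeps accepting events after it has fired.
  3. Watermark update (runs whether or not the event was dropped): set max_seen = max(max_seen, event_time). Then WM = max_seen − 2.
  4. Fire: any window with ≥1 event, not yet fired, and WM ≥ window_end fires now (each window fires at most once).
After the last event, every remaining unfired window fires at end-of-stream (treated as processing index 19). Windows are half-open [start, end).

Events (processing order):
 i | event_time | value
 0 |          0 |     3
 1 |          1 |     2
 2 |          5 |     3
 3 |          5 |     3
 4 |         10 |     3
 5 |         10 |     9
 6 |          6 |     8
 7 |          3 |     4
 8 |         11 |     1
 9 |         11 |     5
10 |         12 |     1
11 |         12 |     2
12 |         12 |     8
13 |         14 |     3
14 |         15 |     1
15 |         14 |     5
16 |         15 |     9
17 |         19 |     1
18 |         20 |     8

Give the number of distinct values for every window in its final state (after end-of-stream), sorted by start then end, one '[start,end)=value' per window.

[0,5)=2 [5,9)=1 [10,19)=6 [19,24)=2

i=0 t=0 v=3: → [0,4); WM=-2
i=1 t=1 v=2: → [0,5); WM=-1
i=2 t=5 v=3: → [5,9); WM=3
i=3 t=5 v=3: → [5,9); WM=3
i=4 t=10 v=3: → [10,14); WM=8
i=5 t=10 v=9: → [10,14); WM=8
i=6 t=6 v=8: DROP (t<8-1); WM=8
i=7 t=3 v=4: DROP (t<8-1); WM=8
i=8 t=11 v=1: → [10,15); WM=9
i=9 t=11 v=5: → [10,15); WM=9
i=10 t=12 v=1: → [10,16); WM=10
i=11 t=12 v=2: → [10,16); WM=10
i=12 t=12 v=8: → [10,16); WM=10
i=13 t=14 v=3: → [10,18); WM=12
i=14 t=15 v=1: → [10,19); WM=13
i=15 t=14 v=5: → [10,19); WM=13
i=16 t=15 v=9: → [10,19); WM=13
i=17 t=19 v=1: → [19,23); WM=17
i=18 t=20 v=8: → [19,24); WM=18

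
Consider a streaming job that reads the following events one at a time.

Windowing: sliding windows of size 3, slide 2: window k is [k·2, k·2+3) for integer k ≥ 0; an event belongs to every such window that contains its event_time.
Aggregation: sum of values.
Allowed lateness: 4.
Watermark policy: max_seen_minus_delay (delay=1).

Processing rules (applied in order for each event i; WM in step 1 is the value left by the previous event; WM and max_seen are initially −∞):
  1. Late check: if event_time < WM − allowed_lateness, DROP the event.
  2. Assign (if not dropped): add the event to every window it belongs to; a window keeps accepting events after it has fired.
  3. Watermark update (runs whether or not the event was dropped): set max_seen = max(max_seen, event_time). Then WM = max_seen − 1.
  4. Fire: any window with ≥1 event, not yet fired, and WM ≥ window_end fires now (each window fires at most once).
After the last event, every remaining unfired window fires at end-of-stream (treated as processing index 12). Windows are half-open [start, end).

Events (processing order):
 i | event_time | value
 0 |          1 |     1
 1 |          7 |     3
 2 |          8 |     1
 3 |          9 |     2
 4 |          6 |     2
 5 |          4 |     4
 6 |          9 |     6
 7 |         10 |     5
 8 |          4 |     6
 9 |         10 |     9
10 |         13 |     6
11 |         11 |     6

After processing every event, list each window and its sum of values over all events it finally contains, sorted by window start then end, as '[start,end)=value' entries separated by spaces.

[0,3)=1 [2,5)=4 [4,7)=6 [6,9)=6 [8,11)=23 [10,13)=20 [12,15)=6

i=0 t=1 v=1: → [0,3); WM=0
i=1 t=7 v=3: → [6,9); WM=6; [0,3) fires=1
i=2 t=8 v=1: → [8,11),[6,9); WM=7
i=3 t=9 v=2: → [8,11); WM=8
i=4 t=6 v=2: → [6,9),[4,7); WM=8; [4,7) fires=2
i=5 t=4 v=4: → [4,7),[2,5); WM=8; [2,5) fires=4
i=6 t=9 v=6: → [8,11); WM=8
i=7 t=10 v=5: → [10,13),[8,11); WM=9; [6,9) fires=6
i=8 t=4 v=6: DROP (t<9-4); WM=9
i=9 t=10 v=9: → [10,13),[8,11); WM=9
i=10 t=13 v=6: → [12,15); WM=12; [8,11) fires=23
i=11 t=11 v=6: → [10,13); WM=12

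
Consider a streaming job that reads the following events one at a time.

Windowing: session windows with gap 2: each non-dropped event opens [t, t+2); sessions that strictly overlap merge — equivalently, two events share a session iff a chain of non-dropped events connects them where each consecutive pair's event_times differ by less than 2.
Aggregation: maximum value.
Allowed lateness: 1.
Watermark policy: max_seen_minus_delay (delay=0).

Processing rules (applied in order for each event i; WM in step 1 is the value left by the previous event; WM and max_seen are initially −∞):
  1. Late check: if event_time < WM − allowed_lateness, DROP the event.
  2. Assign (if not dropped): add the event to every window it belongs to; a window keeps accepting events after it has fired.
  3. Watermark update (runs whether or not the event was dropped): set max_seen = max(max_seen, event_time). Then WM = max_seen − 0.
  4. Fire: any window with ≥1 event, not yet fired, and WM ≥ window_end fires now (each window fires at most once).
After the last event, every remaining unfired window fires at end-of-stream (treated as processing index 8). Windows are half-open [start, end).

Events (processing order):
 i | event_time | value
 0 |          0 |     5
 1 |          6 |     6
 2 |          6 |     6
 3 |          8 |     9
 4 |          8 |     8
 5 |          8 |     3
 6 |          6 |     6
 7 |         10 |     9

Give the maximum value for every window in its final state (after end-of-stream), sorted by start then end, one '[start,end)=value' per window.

[0,2)=5 [6,8)=6 [8,10)=9 [10,12)=9

i=0 t=0 v=5: → [0,2); WM=0
i=1 t=6 v=6: → [6,8); WM=6
i=2 t=6 v=6: → [6,8); WM=6
i=3 t=8 v=9: → [8,10); WM=8
i=4 t=8 v=8: → [8,10); WM=8
i=5 t=8 v=3: → [8,10); WM=8
i=6 t=6 v=6: DROP (t<8-1); WM=8
i=7 t=10 v=9: → [10,12); WM=10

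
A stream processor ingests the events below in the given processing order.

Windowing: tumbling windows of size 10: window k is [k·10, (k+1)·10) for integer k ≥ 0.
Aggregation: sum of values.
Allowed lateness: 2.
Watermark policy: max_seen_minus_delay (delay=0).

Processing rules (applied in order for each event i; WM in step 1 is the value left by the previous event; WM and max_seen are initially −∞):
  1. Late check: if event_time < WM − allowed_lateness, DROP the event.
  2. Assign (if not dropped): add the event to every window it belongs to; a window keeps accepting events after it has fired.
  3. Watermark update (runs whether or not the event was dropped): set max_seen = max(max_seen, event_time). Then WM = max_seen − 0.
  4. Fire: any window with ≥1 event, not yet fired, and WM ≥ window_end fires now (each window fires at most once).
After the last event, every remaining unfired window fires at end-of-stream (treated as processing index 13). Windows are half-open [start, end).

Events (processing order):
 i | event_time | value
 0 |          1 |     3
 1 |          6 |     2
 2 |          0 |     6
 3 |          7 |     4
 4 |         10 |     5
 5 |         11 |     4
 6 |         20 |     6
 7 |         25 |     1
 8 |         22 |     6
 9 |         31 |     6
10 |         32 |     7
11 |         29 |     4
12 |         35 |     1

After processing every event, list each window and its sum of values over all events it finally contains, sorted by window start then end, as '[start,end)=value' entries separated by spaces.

i=0 t=1 v=3: → [0,10); WM=1
i=1 t=6 v=2: → [0,10); WM=6
i=2 t=0 v=6: DROP (t<6-2); WM=6
i=3 t=7 v=4: → [0,10); WM=7
i=4 t=10 v=5: → [10,20); WM=10; [0,10) fires=9
i=5 t=11 v=4: → [10,20); WM=11
i=6 t=20 v=6: → [20,30); WM=20; [10,20) fires=9
i=7 t=25 v=1: → [20,30); WM=25
i=8 t=22 v=6: DROP (t<25-2); WM=25
i=9 t=31 v=6: → [30,40); WM=31; [20,30) fires=7
i=10 t=32 v=7: → [30,40); WM=32
i=11 t=29 v=4: DROP (t<32-2); WM=32
i=12 t=35 v=1: → [30,40); WM=35

[0,10)=9 [10,20)=9 [20,30)=7 [30,40)=14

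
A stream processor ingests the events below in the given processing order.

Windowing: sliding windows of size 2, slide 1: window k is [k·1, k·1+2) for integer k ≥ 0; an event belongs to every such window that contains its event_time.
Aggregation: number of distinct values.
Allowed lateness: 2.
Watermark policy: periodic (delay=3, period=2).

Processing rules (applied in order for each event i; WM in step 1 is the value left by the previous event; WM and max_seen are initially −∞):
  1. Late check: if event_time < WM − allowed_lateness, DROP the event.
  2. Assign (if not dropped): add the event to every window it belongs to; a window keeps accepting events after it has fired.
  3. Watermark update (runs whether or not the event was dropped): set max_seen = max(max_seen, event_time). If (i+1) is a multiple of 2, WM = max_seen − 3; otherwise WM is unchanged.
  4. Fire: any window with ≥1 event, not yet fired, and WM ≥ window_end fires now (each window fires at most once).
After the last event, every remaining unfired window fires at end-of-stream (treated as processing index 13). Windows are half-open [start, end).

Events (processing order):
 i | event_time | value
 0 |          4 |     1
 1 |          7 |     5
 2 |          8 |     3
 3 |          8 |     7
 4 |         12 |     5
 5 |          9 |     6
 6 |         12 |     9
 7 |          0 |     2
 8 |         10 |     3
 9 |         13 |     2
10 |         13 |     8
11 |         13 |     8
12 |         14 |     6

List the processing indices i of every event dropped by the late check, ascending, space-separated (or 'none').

i=0 t=4 v=1: → [4,6),[3,5); WM=−∞
i=1 t=7 v=5: → [7,9),[6,8); WM=4
i=2 t=8 v=3: → [8,10),[7,9); WM=4
i=3 t=8 v=7: → [8,10),[7,9); WM=5; [3,5) fires=1
i=4 t=12 v=5: → [12,14),[11,13); WM=5
i=5 t=9 v=6: → [9,11),[8,10); WM=9; [4,6) fires=1 [6,8) fires=1 [7,9) fires=3
i=6 t=12 v=9: → [12,14),[11,13); WM=9
i=7 t=0 v=2: DROP (t<9-2); WM=9
i=8 t=10 v=3: → [10,12),[9,11); WM=9
i=9 t=13 v=2: → [13,15),[12,14); WM=10; [8,10) fires=3
i=10 t=13 v=8: → [13,15),[12,14); WM=10
i=11 t=13 v=8: → [13,15),[12,14); WM=10
i=12 t=14 v=6: → [14,16),[13,15); WM=10

7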